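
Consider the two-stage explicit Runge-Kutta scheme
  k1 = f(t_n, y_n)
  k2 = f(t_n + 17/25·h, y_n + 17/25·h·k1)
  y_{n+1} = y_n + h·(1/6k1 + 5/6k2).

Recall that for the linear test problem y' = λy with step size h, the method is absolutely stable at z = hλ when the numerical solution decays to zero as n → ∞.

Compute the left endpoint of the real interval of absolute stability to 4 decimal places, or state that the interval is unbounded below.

left endpoint -1.7647.

Set f=λy, z=hλ:
  k1=λy_n ⇒ h·k1=z·y_n;  k2=λ(1+17/25z)y_n ⇒ h·k2=z(1+17/25z)y_n
  y_{n+1}/y_n = 1 + 1/6z + 5/6z(1+17/25z) = 1 + z + 17/30z²
  Hence R(z) = 1 + z + 17/30z².

Solve |R(x)|<1 on ℝ⁻.
x=-0.64: |R|=0.5921
R=1: x+17/30x²=0 ⇒ x=−30/17=-1.7647; min R=1−1/(4·17/30)=0.5588>−1
Confirm numerically:
  x=-1.473: |R|=0.75651 <1
  x=-0.972: |R|=0.56338 <1
  x=-0.791: |R|=0.56355 <1
  x=-2.287: |R|=1.67688 >1
  x=-1.901: |R|=1.14682 >1
So |R|<1 on (-1.7647, 0).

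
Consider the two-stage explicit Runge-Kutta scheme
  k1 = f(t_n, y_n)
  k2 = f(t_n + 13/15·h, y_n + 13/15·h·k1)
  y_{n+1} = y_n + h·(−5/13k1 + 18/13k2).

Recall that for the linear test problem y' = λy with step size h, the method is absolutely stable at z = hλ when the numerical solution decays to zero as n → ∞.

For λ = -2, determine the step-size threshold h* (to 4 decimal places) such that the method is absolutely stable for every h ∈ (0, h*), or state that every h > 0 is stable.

On y'=λy, z=hλ:
  k1=λy_n ⇒ h·k1=z·y_n;  k2=λ(1+13/15z)y_n ⇒ h·k2=z(1+13/15z)y_n
  y_{n+1}/y_n = 1 − 5/13z + 18/13z(1+13/15z) = 1 + z + 6/5z²
  so R(z) = 1 + z + 6/5z².

Solve |R(x)|<1 on ℝ⁻.
x=-1.44: |R|=2.0483
R=1: x+6/5x²=0 ⇒ x=−5/6=-0.8333; min R=1−1/(4·6/5)=0.7917>−1
Confirm numerically:
  x=-0.680: |R|=0.87488 <1
  x=-0.608: |R|=0.83560 <1
  x=-0.528: |R|=0.80654 <1
  x=-0.503: |R|=0.80061 <1
  x=-1.384: |R|=1.91455 >1
  x=-1.049: |R|=1.27148 >1
  x=-0.915: |R|=1.08967 >1
Interval (-0.8333, 0).

(-0.8333,0); λ=-2 ⇒ h* = (5/6)/2 = 0.4167.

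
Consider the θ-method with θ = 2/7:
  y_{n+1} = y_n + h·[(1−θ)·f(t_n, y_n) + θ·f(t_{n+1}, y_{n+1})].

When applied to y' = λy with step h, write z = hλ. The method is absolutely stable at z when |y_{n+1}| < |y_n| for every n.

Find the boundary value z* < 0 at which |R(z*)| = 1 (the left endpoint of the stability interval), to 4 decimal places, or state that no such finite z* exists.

With y'=λy (z=hλ):
  y_{n+1} = y_n + z·[5/7·y_n + 2/7·y_{n+1}] ⇒ (1 − 2/7z)y_{n+1} = (1 + 5/7z)y_n
  R(z) = (1 + 5/7z)/(1 − 2/7z).

Find x<0 with |R(x)|<1.
x=-0.87: |R|=0.3032
R=−1: 1+5/7x = −1+2/7x ⇒ -3/7x=2 ⇒ x=2/(-3/7)=-4.6667
Confirm numerically:
  x=-4.394: |R|=0.94819 <1
  x=-3.558: |R|=0.76438 <1
  x=-2.727: |R|=0.53276 <1
  x=-4.993: |R|=1.05764 >1
  x=-4.925: |R|=1.04599 >1
So |R|<1 on (-4.6667, 0).

left endpoint -4.6667.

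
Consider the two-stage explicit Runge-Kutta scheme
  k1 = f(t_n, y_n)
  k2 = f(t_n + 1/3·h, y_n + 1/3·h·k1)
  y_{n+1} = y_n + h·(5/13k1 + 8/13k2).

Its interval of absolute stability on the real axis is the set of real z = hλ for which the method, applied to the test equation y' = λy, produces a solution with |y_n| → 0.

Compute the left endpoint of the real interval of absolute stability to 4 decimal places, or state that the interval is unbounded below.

Test eqn y'=λy, z=hλ:
  k1=λy_n ⇒ h·k1=z·y_n;  k2=λ(1+1/3z)y_n ⇒ h·k2=z(1+1/3z)y_n
  y_{n+1}/y_n = 1 + 5/13z + 8/13z(1+1/3z) = 1 + z + 8/39z²
  Hence R(z) = 1 + z + 8/39z².

Find x<0 with |R(x)|<1.
x=-1.42: |R|=0.0064
R=1: x+8/39x²=0 ⇒ x=−39/8=-4.8750; min R=1−1/(4·8/39)=-0.2188>−1
Confirm numerically:
  x=-3.448: |R|=0.00929 <1
  x=-3.149: |R|=0.11491 <1
  x=-2.849: |R|=0.18402 <1
  x=-5.283: |R|=1.44215 >1
  x=-5.013: |R|=1.14191 >1
  x=-4.983: |R|=1.11039 >1
Stable set (-4.8750, 0).

z* = -4.8750.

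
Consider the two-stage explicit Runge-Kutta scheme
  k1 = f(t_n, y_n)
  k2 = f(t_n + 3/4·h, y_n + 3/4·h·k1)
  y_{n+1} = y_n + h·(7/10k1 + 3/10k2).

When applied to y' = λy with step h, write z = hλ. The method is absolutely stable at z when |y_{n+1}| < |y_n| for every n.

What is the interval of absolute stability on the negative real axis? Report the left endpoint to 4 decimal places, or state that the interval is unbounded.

Set f=λy, z=hλ:
  k1=λy_n ⇒ h·k1=z·y_n;  k2=λ(1+3/4z)y_n ⇒ h·k2=z(1+3/4z)y_n
  y_{n+1}/y_n = 1 + 7/10z + 3/10z(1+3/4z) = 1 + z + 9/40z²
  R(z) = 1 + z + 9/40z².

Boundary: |R(x)|=1, x<0.
x=-0.33: |R|=0.6945
R=1: x+9/40x²=0 ⇒ x=−40/9=-4.4444; min R=1−1/(4·9/40)=-0.1111>−1
Confirm numerically:
  x=-4.324: |R|=0.88282 <1
  x=-3.700: |R|=0.38025 <1
  x=-3.527: |R|=0.27194 <1
  x=-2.219: |R|=0.11111 <1
  x=-4.871: |R|=1.46749 >1
  x=-4.595: |R|=1.15566 >1
  x=-4.574: |R|=1.13333 >1
So |R|<1 on (-4.4444, 0).

(-4.4444, 0).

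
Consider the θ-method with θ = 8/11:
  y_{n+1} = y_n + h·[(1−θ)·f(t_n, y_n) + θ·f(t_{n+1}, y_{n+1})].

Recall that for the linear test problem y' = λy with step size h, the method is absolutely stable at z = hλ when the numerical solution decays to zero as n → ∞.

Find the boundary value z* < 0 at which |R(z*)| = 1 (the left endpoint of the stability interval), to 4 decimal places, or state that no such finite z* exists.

(−∞, 0) — no finite endpoint.

Set f=λy, z=hλ:
  y_{n+1} = y_n + z·[3/11·y_n + 8/11·y_{n+1}] ⇒ (1 − 8/11z)y_{n+1} = (1 + 3/11z)y_n
  Hence R(z) = (1 + 3/11z)/(1 − 8/11z).

Find x<0 with |R(x)|<1.
x=-0.54: |R|=0.6123
x=-2: |R|=0.1852
x=-10: |R|=0.2088
x=-100: |R|=0.3564
θ=8/11≥1/2 ⇒ |1+3/11x|<|1−8/11x| ∀x<0 ⇒ stable on all of ℝ⁻.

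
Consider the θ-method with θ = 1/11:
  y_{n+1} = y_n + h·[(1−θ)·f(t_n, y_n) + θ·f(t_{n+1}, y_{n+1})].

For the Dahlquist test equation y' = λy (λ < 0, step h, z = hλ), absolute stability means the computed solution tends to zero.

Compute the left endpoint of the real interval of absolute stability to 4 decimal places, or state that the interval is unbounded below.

z* = -2.4444.

Test eqn y'=λy, z=hλ:
  y_{n+1} = y_n + z·[10/11·y_n + 1/11·y_{n+1}] ⇒ (1 − 1/11z)y_{n+1} = (1 + 10/11z)y_n
  ⇒ R(z) = (1 + 10/11z)/(1 − 1/11z).

Find x<0 with |R(x)|<1.
x=-1.58: |R|=0.3816
R=−1: 1+10/11x = −1+1/11x ⇒ -9/11x=2 ⇒ x=2/(-9/11)=-2.4444
Confirm numerically:
  x=-2.321: |R|=0.91660 <1
  x=-2.059: |R|=0.73436 <1
  x=-1.941: |R|=0.64987 <1
  x=-2.562: |R|=1.07801 >1
  x=-2.517: |R|=1.04831 >1
So |R|<1 on (-2.4444, 0).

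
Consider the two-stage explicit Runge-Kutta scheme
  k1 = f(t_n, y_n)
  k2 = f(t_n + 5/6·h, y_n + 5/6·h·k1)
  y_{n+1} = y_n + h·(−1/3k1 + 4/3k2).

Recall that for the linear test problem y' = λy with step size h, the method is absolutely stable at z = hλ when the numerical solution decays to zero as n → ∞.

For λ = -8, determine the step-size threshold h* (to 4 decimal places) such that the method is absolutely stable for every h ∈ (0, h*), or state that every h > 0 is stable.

(-0.9000,0); λ=-8 ⇒ h* = (9/10)/8 = 0.1125.

Test eqn y'=λy, z=hλ:
  k1=λy_n ⇒ h·k1=z·y_n;  k2=λ(1+5/6z)y_n ⇒ h·k2=z(1+5/6z)y_n
  y_{n+1}/y_n = 1 − 1/3z + 4/3z(1+5/6z) = 1 + z + 10/9z²
  Hence R(z) = 1 + z + 10/9z².

Boundary: |R(x)|=1, x<0.
x=-0.98: |R|=1.0871
R=1: x+10/9x²=0 ⇒ x=−9/10=-0.9000; min R=1−1/(4·10/9)=0.7750>−1
Confirm numerically:
  x=-0.873: |R|=0.97381 <1
  x=-0.688: |R|=0.83794 <1
  x=-0.504: |R|=0.77824 <1
  x=-1.334: |R|=1.64328 >1
  x=-1.141: |R|=1.30553 >1
  x=-0.923: |R|=1.02359 >1
So |R|<1 on (-0.9000, 0).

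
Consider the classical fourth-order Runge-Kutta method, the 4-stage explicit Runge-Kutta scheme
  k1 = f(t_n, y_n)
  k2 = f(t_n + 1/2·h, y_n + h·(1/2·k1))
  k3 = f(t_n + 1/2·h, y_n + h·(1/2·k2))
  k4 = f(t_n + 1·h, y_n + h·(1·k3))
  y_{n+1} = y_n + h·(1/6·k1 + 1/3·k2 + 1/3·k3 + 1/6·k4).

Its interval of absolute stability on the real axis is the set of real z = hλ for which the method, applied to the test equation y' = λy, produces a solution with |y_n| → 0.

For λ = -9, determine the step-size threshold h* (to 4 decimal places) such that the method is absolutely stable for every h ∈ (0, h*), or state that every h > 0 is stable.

(-2.7853,0); λ=-9 ⇒ h* = 0.3095.

With y'=λy (z=hλ):
  order 4, 4-stage ⇒ R(z)=1+z+z^2/2+z^3/6+z^4/24
  (e.g. R(-0.55)=0.57733, |R|=0.57733)

Solve |R(x)|<1 on ℝ⁻.
x=-0.55: |R|=0.5773
|R(-3.12)|=1.6336 |R(-1.38)|=0.2853 |R(-0.73)|=0.4834
Bisect:
  x_lo=-3.6796 |R|=3.4252  x_hi=-0.1075 |R|=0.8981
  mid=-1.89358 |R|=0.30333 →hi
  mid=-2.78661 |R|=1.00198 →lo
  mid=-2.34009 |R|=0.51164 →hi
  mid=-2.56335 |R|=0.71379 →hi
  mid=-2.67498 |R|=0.84603 →hi
  mid=-2.73079 |R|=0.92089 →hi
  mid=-2.75870 |R|=0.96064 →hi
  mid=-2.77265 |R|=0.98111 →hi
  ...
  [-2.78530,-2.78508] ⇒ x*=-2.7853
Interval (-2.7853, 0).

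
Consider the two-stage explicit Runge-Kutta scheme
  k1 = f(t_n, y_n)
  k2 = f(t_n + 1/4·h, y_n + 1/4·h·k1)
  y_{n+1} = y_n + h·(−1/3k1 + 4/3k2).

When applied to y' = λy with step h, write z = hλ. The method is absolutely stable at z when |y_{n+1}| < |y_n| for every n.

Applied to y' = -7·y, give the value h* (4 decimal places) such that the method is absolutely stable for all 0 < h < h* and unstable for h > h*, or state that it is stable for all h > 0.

(-3.0000,0); λ=-7 ⇒ h* = (3)/7 = 0.4286.

With y'=λy (z=hλ):
  k1=λy_n ⇒ h·k1=z·y_n;  k2=λ(1+1/4z)y_n ⇒ h·k2=z(1+1/4z)y_n
  y_{n+1}/y_n = 1 − 1/3z + 4/3z(1+1/4z) = 1 + z + 1/3z²
  ⇒ R(z) = 1 + z + 1/3z².

Solve |R(x)|<1 on ℝ⁻.
x=-0.91: |R|=0.3660
R=1: x+1/3x²=0 ⇒ x=−3=-3.0000; min R=1−1/(4·1/3)=0.2500>−1
Confirm numerically:
  x=-2.628: |R|=0.67413 <1
  x=-2.426: |R|=0.53583 <1
  x=-1.884: |R|=0.29915 <1
  x=-1.494: |R|=0.25001 <1
  x=-3.526: |R|=1.61823 >1
  x=-3.326: |R|=1.36143 >1
So |R|<1 on (-3.0000, 0).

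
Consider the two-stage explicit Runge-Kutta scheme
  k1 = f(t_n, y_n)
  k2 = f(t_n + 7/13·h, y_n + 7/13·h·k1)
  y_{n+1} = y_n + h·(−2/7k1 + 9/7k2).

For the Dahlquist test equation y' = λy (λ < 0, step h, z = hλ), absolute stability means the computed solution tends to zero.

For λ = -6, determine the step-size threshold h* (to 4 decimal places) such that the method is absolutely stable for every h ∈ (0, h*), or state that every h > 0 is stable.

Set f=λy, z=hλ:
  k1=λy_n ⇒ h·k1=z·y_n;  k2=λ(1+7/13z)y_n ⇒ h·k2=z(1+7/13z)y_n
  y_{n+1}/y_n = 1 − 2/7z + 9/7z(1+7/13z) = 1 + z + 9/13z²
  R(z) = 1 + z + 9/13z².

Need |R(x)|<1, x<0.
x=-0.8: |R|=0.6431
R=1: x+9/13x²=0 ⇒ x=−13/9=-1.4444; min R=1−1/(4·9/13)=0.6389>−1
Confirm numerically:
  x=-1.172: |R|=0.77894 <1
  x=-1.093: |R|=0.73406 <1
  x=-0.641: |R|=0.64346 <1
  x=-0.607: |R|=0.64808 <1
  x=-1.812: |R|=1.46108 >1
  x=-1.603: |R|=1.17596 >1
  x=-1.524: |R|=1.08394 >1
Interval (-1.4444, 0).

(-1.4444,0); λ=-6 ⇒ h* = (13/9)/6 = 0.2407.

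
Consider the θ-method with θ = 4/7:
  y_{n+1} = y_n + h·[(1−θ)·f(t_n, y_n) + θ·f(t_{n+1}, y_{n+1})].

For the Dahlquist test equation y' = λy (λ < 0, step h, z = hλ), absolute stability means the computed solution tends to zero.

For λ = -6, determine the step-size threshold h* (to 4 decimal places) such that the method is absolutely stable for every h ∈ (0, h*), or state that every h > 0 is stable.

unbounded; (−∞, 0). Any h>0 works for λ=-6.

On y'=λy, z=hλ:
  y_{n+1} = y_n + z·[3/7·y_n + 4/7·y_{n+1}] ⇒ (1 − 4/7z)y_{n+1} = (1 + 3/7z)y_n
  R(z) = (1 + 3/7z)/(1 − 4/7z).

Boundary: |R(x)|=1, x<0.
x=-0.3: |R|=0.7439
x=-2: |R|=0.0667
x=-10: |R|=0.4894
x=-100: |R|=0.7199
θ=4/7≥1/2 ⇒ |1+3/7x|<|1−4/7x| ∀x<0 ⇒ interval (−∞,0).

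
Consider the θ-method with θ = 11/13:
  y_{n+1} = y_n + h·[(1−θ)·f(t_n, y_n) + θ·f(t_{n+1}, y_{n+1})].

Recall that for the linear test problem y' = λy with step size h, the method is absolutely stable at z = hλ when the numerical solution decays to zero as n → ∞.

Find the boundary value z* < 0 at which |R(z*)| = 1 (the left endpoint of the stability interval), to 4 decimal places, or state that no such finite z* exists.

On y'=λy, z=hλ:
  y_{n+1} = y_n + z·[2/13·y_n + 11/13·y_{n+1}] ⇒ (1 − 11/13z)y_{n+1} = (1 + 2/13z)y_n
  R(z) = (1 + 2/13z)/(1 − 11/13z).

Boundary: |R(x)|=1, x<0.
x=-1.1: |R|=0.4303
x=-2: |R|=0.2571
x=-10: |R|=0.0569
x=-100: |R|=0.1680
θ=11/13≥1/2 ⇒ |1+2/13x|<|1−11/13x| ∀x<0 ⇒ unbounded interval.

(−∞, 0) — no finite endpoint.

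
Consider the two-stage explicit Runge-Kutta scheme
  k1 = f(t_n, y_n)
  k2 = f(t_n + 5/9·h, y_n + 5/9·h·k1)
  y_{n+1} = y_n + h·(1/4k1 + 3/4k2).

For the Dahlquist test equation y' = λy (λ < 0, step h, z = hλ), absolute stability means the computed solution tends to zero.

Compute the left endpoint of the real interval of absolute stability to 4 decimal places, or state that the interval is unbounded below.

z* = -2.4000.

With y'=λy (z=hλ):
  k1=λy_n ⇒ h·k1=z·y_n;  k2=λ(1+5/9z)y_n ⇒ h·k2=z(1+5/9z)y_n
  y_{n+1}/y_n = 1 + 1/4z + 3/4z(1+5/9z) = 1 + z + 5/12z²
  Hence R(z) = 1 + z + 5/12z².

Need |R(x)|<1, x<0.
x=-0.76: |R|=0.4807
R=1: x+5/12x²=0 ⇒ x=−12/5=-2.4000; min R=1−1/(4·5/12)=0.4000>−1
Confirm numerically:
  x=-2.144: |R|=0.77131 <1
  x=-1.868: |R|=0.58593 <1
  x=-1.098: |R|=0.40433 <1
  x=-1.044: |R|=0.41014 <1
  x=-2.611: |R|=1.22955 >1
  x=-2.519: |R|=1.12490 >1
  x=-2.438: |R|=1.03860 >1
Stable set (-2.4000, 0).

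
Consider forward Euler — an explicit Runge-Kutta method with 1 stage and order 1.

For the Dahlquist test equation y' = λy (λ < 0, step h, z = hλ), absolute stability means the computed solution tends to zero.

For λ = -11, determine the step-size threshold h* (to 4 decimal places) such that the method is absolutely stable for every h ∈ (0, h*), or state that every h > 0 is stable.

(-2.0000,0); λ=-11 ⇒ h* = 0.1818.

Test eqn y'=λy, z=hλ:
  order 1, 1-stage ⇒ R(z)=1+z
  (e.g. R(-0.42)=0.58000, |R|=0.58000)

Solve |R(x)|<1 on ℝ⁻.
x=-0.42: |R|=0.5800
|R(-2.36)|=1.3600 |R(-1.21)|=0.2100 |R(-1.08)|=0.0800
Bisect:
  x_lo=-2.6711 |R|=1.6711  x_hi=-0.3817 |R|=0.6183
  mid=-1.52641 |R|=0.52641 →hi
  mid=-2.09874 |R|=1.09874 →lo
  mid=-1.81257 |R|=0.81257 →hi
  mid=-1.95566 |R|=0.95566 →hi
  mid=-2.02720 |R|=1.02720 →lo
  mid=-1.99143 |R|=0.99143 →hi
  mid=-2.00931 |R|=1.00931 →lo
  mid=-2.00037 |R|=1.00037 →lo
  mid=-1.99590 |R|=0.99590 →hi
  mid=-1.99814 |R|=0.99814 →hi
  ...
  [-2.00009,-1.99995] ⇒ x*=-2.0000
Interval (-2.0000, 0).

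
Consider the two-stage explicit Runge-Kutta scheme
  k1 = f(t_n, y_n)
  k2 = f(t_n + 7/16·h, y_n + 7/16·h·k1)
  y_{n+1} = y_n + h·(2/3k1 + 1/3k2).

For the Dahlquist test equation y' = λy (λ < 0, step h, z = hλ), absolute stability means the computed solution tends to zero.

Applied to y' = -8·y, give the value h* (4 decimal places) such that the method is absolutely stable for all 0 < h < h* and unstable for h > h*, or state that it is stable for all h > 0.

On y'=λy, z=hλ:
  k1=λy_n ⇒ h·k1=z·y_n;  k2=λ(1+7/16z)y_n ⇒ h·k2=z(1+7/16z)y_n
  y_{n+1}/y_n = 1 + 2/3z + 1/3z(1+7/16z) = 1 + z + 7/48z²
  so R(z) = 1 + z + 7/48z².

Find x<0 with |R(x)|<1.
x=-0.49: |R|=0.5450
R=1: x+7/48x²=0 ⇒ x=−48/7=-6.8571; min R=1−1/(4·7/48)=-0.7143>−1
Confirm numerically:
  x=-5.822: |R|=0.12112 <1
  x=-5.037: |R|=0.33701 <1
  x=-4.348: |R|=0.59101 <1
  x=-2.932: |R|=0.67833 <1
  x=-7.330: |R|=1.50546 >1
  x=-7.144: |R|=1.29886 >1
Interval (-6.8571, 0).

(-6.8571,0); λ=-8 ⇒ h* = (48/7)/8 = 0.8571.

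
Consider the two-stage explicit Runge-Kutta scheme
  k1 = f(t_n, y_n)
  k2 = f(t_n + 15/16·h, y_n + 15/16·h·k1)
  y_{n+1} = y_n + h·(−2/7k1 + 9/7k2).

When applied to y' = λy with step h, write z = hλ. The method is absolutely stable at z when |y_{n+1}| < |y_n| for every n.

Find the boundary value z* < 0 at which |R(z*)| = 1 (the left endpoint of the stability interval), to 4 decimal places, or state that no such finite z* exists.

z* = -0.8296.

With y'=λy (z=hλ):
  k1=λy_n ⇒ h·k1=z·y_n;  k2=λ(1+15/16z)y_n ⇒ h·k2=z(1+15/16z)y_n
  y_{n+1}/y_n = 1 − 2/7z + 9/7z(1+15/16z) = 1 + z + 135/112z²
  Hence R(z) = 1 + z + 135/112z².

Find x<0 with |R(x)|<1.
x=-1.34: |R|=1.8243
R=1: x+135/112x²=0 ⇒ x=−112/135=-0.8296; min R=1−1/(4·135/112)=0.7926>−1
Confirm numerically:
  x=-0.737: |R|=0.91771 <1
  x=-0.495: |R|=0.80034 <1
  x=-0.486: |R|=0.79870 <1
  x=-1.133: |R|=1.41430 >1
  x=-1.008: |R|=1.21672 >1
  x=-0.851: |R|=1.02192 >1
So |R|<1 on (-0.8296, 0).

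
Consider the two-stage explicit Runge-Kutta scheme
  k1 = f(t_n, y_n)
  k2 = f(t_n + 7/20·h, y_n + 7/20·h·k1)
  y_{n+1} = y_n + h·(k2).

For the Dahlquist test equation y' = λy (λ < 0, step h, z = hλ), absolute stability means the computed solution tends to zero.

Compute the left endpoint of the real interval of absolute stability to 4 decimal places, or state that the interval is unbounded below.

Set f=λy, z=hλ:
  k1=λy_n ⇒ h·k1=z·y_n;  k2=λ(1+7/20z)y_n ⇒ h·k2=z(1+7/20z)y_n
  y_{n+1}/y_n = 1 + z(1+7/20z) = 1 + z + 7/20z²
  Hence R(z) = 1 + z + 7/20z².

Solve |R(x)|<1 on ℝ⁻.
x=-0.9: |R|=0.3835
R=1: x+7/20x²=0 ⇒ x=−20/7=-2.8571; min R=1−1/(4·7/20)=0.2857>−1
Confirm numerically:
  x=-2.639: |R|=0.79851 <1
  x=-2.079: |R|=0.43378 <1
  x=-1.803: |R|=0.33478 <1
  x=-3.367: |R|=1.60084 >1
  x=-3.039: |R|=1.19343 >1
Interval (-2.8571, 0).

left endpoint -2.8571.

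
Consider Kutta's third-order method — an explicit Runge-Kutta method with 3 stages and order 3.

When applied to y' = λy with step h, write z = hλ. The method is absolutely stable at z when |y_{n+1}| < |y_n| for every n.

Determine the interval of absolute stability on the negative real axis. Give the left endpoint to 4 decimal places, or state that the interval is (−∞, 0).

On y'=λy, z=hλ:
  order 3, 3-stage ⇒ R(z)=1+z+z^2/2+z^3/6
  (e.g. R(-0.67)=0.50432, |R|=0.50432)

Need |R(x)|<1, x<0.
x=-0.67: |R|=0.5043
|R(-2.07)|=0.4058 |R(-0.78)|=0.4451 |R(-0.77)|=0.4504
Bisect:
  x_lo=-2.9641 |R|=1.9114  x_hi=-0.3750 |R|=0.6865
  mid=-1.66952 |R|=0.05144 →hi
  mid=-2.31679 |R|=0.70560 →hi
  mid=-2.64042 |R|=1.22261 →lo
  mid=-2.47861 |R|=0.94474 →hi
  mid=-2.55952 |R|=1.07857 →lo
  mid=-2.51906 |R|=1.01041 →lo
  mid=-2.49883 |R|=0.97727 →hi
  ...
  [-2.51290,-2.51274] ⇒ x*=-2.5127
Interval (-2.5127, 0).

(-2.5127, 0).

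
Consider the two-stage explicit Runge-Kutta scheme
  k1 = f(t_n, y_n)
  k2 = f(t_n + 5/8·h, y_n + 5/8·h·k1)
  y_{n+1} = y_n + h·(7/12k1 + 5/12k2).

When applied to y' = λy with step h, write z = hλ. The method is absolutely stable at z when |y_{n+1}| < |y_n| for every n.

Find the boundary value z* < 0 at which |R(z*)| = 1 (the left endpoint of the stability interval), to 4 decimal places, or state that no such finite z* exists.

left endpoint -3.8400.

On y'=λy, z=hλ:
  k1=λy_n ⇒ h·k1=z·y_n;  k2=λ(1+5/8z)y_n ⇒ h·k2=z(1+5/8z)y_n
  y_{n+1}/y_n = 1 + 7/12z + 5/12z(1+5/8z) = 1 + z + 25/96z²
  so R(z) = 1 + z + 25/96z².

Solve |R(x)|<1 on ℝ⁻.
x=-1.35: |R|=0.1246
R=1: x+25/96x²=0 ⇒ x=−96/25=-3.8400; min R=1−1/(4·25/96)=0.0400>−1
Confirm numerically:
  x=-3.018: |R|=0.35396 <1
  x=-2.942: |R|=0.31200 <1
  x=-1.952: |R|=0.04027 <1
  x=-1.937: |R|=0.04008 <1
  x=-4.390: |R|=1.62878 >1
  x=-4.089: |R|=1.26515 >1
  x=-3.912: |R|=1.07335 >1
So |R|<1 on (-3.8400, 0).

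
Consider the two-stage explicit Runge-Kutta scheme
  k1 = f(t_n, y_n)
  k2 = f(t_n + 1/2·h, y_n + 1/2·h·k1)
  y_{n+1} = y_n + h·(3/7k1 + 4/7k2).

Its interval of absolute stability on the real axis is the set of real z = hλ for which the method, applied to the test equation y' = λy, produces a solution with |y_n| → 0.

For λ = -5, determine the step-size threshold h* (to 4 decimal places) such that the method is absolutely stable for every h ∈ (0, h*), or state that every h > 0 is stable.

On y'=λy, z=hλ:
  k1=λy_n ⇒ h·k1=z·y_n;  k2=λ(1+1/2z)y_n ⇒ h·k2=z(1+1/2z)y_n
  y_{n+1}/y_n = 1 + 3/7z + 4/7z(1+1/2z) = 1 + z + 2/7z²
  so R(z) = 1 + z + 2/7z².

Need |R(x)|<1, x<0.
x=-0.8: |R|=0.3829
R=1: x+2/7x²=0 ⇒ x=−7/2=-3.5000; min R=1−1/(4·2/7)=0.1250>−1
Confirm numerically:
  x=-2.680: |R|=0.37211 <1
  x=-2.625: |R|=0.34375 <1
  x=-1.752: |R|=0.12500 <1
  x=-4.047: |R|=1.63249 >1
  x=-3.978: |R|=1.54328 >1
  x=-3.880: |R|=1.42126 >1
Interval (-3.5000, 0).

(-3.5000,0); λ=-5 ⇒ h* = (7/2)/5 = 0.7000.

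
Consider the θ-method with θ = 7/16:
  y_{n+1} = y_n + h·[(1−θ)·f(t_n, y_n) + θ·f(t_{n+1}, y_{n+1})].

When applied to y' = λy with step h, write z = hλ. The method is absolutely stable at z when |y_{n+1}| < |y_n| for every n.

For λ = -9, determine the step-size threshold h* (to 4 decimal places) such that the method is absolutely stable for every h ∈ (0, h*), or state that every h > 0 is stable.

Test eqn y'=λy, z=hλ:
  y_{n+1} = y_n + z·[9/16·y_n + 7/16·y_{n+1}] ⇒ (1 − 7/16z)y_{n+1} = (1 + 9/16z)y_n
  ⇒ R(z) = (1 + 9/16z)/(1 − 7/16z).

Solve |R(x)|<1 on ℝ⁻.
x=-0.67: |R|=0.4819
R=−1: 1+9/16x = −1+7/16x ⇒ -1/8x=2 ⇒ x=2/(-1/8)=-16.0000
Confirm numerically:
  x=-15.727: |R|=0.99567 <1
  x=-12.865: |R|=0.94088 <1
  x=-8.461: |R|=0.79957 <1
  x=-16.286: |R|=1.00440 >1
  x=-16.285: |R|=1.00438 >1
  x=-16.204: |R|=1.00315 >1
So |R|<1 on (-16.0000, 0).

(-16.0000,0); λ=-9 ⇒ h* = (16)/9 = 1.7778.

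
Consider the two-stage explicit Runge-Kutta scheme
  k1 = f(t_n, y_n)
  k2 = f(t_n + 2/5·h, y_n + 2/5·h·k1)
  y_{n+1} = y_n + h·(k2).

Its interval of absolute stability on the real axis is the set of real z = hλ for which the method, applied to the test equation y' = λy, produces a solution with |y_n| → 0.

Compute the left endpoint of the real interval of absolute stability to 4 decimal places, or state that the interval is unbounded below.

left endpoint -2.5000.

Set f=λy, z=hλ:
  k1=λy_n ⇒ h·k1=z·y_n;  k2=λ(1+2/5z)y_n ⇒ h·k2=z(1+2/5z)y_n
  y_{n+1}/y_n = 1 + z(1+2/5z) = 1 + z + 2/5z²
  Hence R(z) = 1 + z + 2/5z².

Need |R(x)|<1, x<0.
x=-0.43: |R|=0.6440
R=1: x+2/5x²=0 ⇒ x=−5/2=-2.5000; min R=1−1/(4·2/5)=0.3750>−1
Confirm numerically:
  x=-2.472: |R|=0.97231 <1
  x=-2.327: |R|=0.83897 <1
  x=-1.723: |R|=0.46449 <1
  x=-1.073: |R|=0.38753 <1
  x=-3.065: |R|=1.69269 >1
  x=-2.820: |R|=1.36096 >1
  x=-2.539: |R|=1.03961 >1
So |R|<1 on (-2.5000, 0).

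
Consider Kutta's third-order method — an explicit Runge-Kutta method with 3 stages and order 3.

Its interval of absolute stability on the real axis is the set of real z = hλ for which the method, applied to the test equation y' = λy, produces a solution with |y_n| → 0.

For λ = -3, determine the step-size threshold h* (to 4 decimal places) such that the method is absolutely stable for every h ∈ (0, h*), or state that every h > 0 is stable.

(-2.5127,0); λ=-3 ⇒ h* = 0.8376.

On y'=λy, z=hλ:
  order 3, 3-stage ⇒ R(z)=1+z+z^2/2+z^3/6
  (e.g. R(-1.77)=-0.12776, |R|=0.12776)

Find x<0 with |R(x)|<1.
x=-1.77: |R|=0.1278
|R(-1.32)|=0.1679 |R(-1.16)|=0.2527 |R(-0.54)|=0.5796
Bisect:
  x_lo=-2.8133 |R|=1.5670  x_hi=-0.1715 |R|=0.8424
  mid=-1.49240 |R|=0.06723 →hi
  mid=-2.15285 |R|=0.49846 →hi
  mid=-2.48307 |R|=0.95188 →hi
  mid=-2.64819 |R|=1.23698 →lo
  mid=-2.56563 |R|=1.08909 →lo
  mid=-2.52435 |R|=1.01919 →lo
  mid=-2.50371 |R|=0.98521 →hi
  ...
  [-2.51290,-2.51274] ⇒ x*=-2.5127
Interval (-2.5127, 0).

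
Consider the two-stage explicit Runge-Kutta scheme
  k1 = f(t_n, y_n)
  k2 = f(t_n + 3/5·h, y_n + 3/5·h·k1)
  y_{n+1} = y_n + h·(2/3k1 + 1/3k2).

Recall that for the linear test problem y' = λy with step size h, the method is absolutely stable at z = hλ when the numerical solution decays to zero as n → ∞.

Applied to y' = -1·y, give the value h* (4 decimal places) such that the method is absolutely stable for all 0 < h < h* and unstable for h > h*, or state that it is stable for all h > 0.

On y'=λy, z=hλ:
  k1=λy_n ⇒ h·k1=z·y_n;  k2=λ(1+3/5z)y_n ⇒ h·k2=z(1+3/5z)y_n
  y_{n+1}/y_n = 1 + 2/3z + 1/3z(1+3/5z) = 1 + z + 1/5z²
  so R(z) = 1 + z + 1/5z².

Find x<0 with |R(x)|<1.
x=-1.35: |R|=0.0145
R=1: x+1/5x²=0 ⇒ x=−5=-5.0000; min R=1−1/(4·1/5)=-0.2500>−1
Confirm numerically:
  x=-4.657: |R|=0.68053 <1
  x=-3.701: |R|=0.03848 <1
  x=-3.691: |R|=0.03370 <1
  x=-2.550: |R|=0.24950 <1
  x=-5.512: |R|=1.56443 >1
  x=-5.330: |R|=1.35178 >1
Interval (-5.0000, 0).

(-5.0000,0); λ=-1 ⇒ h* = (5)/1 = 5.0000.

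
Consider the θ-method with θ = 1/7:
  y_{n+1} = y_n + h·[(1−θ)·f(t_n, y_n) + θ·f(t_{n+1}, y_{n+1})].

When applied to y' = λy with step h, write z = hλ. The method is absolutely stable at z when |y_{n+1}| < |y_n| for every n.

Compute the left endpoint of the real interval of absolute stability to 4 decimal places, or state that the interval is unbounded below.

With y'=λy (z=hλ):
  y_{n+1} = y_n + z·[6/7·y_n + 1/7·y_{n+1}] ⇒ (1 − 1/7z)y_{n+1} = (1 + 6/7z)y_n
  R(z) = (1 + 6/7z)/(1 − 1/7z).

Solve |R(x)|<1 on ℝ⁻.
x=-1.55: |R|=0.2690
R=−1: 1+6/7x = −1+1/7x ⇒ -5/7x=2 ⇒ x=2/(-5/7)=-2.8000
Confirm numerically:
  x=-2.651: |R|=0.92281 <1
  x=-1.863: |R|=0.47140 <1
  x=-1.831: |R|=0.45136 <1
  x=-3.220: |R|=1.20548 >1
  x=-3.158: |R|=1.17622 >1
Interval (-2.8000, 0).

z* = -2.8000.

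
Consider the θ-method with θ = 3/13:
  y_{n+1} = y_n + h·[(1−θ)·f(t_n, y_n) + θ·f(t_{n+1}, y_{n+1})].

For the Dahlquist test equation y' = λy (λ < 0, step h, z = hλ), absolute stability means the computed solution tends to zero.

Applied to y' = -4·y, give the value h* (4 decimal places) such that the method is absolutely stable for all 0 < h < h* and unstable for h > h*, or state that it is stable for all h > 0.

(-3.7143,0); λ=-4 ⇒ h* = (26/7)/4 = 0.9286.

Test eqn y'=λy, z=hλ:
  y_{n+1} = y_n + z·[10/13·y_n + 3/13·y_{n+1}] ⇒ (1 − 3/13z)y_{n+1} = (1 + 10/13z)y_n
  ⇒ R(z) = (1 + 10/13z)/(1 − 3/13z).

Find x<0 with |R(x)|<1.
x=-1.04: |R|=0.1613
R=−1: 1+10/13x = −1+3/13x ⇒ -7/13x=2 ⇒ x=2/(-7/13)=-3.7143
Confirm numerically:
  x=-3.512: |R|=0.93984 <1
  x=-1.938: |R|=0.33911 <1
  x=-1.691: |R|=0.21634 <1
  x=-1.641: |R|=0.19026 <1
  x=-4.012: |R|=1.08324 >1
  x=-3.983: |R|=1.07539 >1
  x=-3.900: |R|=1.05263 >1
So |R|<1 on (-3.7143, 0).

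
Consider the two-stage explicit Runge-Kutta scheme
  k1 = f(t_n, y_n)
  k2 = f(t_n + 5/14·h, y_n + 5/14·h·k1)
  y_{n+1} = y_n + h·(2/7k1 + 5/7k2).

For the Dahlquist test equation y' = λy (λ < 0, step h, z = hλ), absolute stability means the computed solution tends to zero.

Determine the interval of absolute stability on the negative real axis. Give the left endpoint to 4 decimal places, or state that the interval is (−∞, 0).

With y'=λy (z=hλ):
  k1=λy_n ⇒ h·k1=z·y_n;  k2=λ(1+5/14z)y_n ⇒ h·k2=z(1+5/14z)y_n
  y_{n+1}/y_n = 1 + 2/7z + 5/7z(1+5/14z) = 1 + z + 25/98z²
  R(z) = 1 + z + 25/98z².

Solve |R(x)|<1 on ℝ⁻.
x=-1.63: |R|=0.0478
R=1: x+25/98x²=0 ⇒ x=−98/25=-3.9200; min R=1−1/(4·25/98)=0.0200>−1
Confirm numerically:
  x=-3.543: |R|=0.65926 <1
  x=-3.218: |R|=0.42372 <1
  x=-1.975: |R|=0.02006 <1
  x=-1.895: |R|=0.02108 <1
  x=-4.422: |R|=1.56629 >1
  x=-4.032: |R|=1.11520 >1
  x=-3.995: |R|=1.07643 >1
Stable set (-3.9200, 0).

(-3.9200, 0).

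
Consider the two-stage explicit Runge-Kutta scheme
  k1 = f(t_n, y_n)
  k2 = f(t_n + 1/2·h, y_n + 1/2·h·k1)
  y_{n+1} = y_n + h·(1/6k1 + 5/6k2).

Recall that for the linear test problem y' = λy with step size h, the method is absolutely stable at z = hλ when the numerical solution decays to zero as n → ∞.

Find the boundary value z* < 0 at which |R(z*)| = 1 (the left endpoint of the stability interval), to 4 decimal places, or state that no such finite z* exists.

left endpoint -2.4000.

With y'=λy (z=hλ):
  k1=λy_n ⇒ h·k1=z·y_n;  k2=λ(1+1/2z)y_n ⇒ h·k2=z(1+1/2z)y_n
  y_{n+1}/y_n = 1 + 1/6z + 5/6z(1+1/2z) = 1 + z + 5/12z²
  R(z) = 1 + z + 5/12z².

Find x<0 with |R(x)|<1.
x=-1.24: |R|=0.4007
R=1: x+5/12x²=0 ⇒ x=−12/5=-2.4000; min R=1−1/(4·5/12)=0.4000>−1
Confirm numerically:
  x=-2.374: |R|=0.97428 <1
  x=-2.197: |R|=0.81417 <1
  x=-1.806: |R|=0.55302 <1
  x=-2.996: |R|=1.74401 >1
  x=-2.550: |R|=1.15938 >1
Stable set (-2.4000, 0).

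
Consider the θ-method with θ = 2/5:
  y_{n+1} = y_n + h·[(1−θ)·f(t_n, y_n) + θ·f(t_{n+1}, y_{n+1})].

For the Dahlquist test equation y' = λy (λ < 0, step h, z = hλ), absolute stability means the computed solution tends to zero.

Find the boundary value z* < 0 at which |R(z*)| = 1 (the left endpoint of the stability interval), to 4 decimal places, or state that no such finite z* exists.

Set f=λy, z=hλ:
  y_{n+1} = y_n + z·[3/5·y_n + 2/5·y_{n+1}] ⇒ (1 − 2/5z)y_{n+1} = (1 + 3/5z)y_n
  Hence R(z) = (1 + 3/5z)/(1 − 2/5z).

Solve |R(x)|<1 on ℝ⁻.
x=-1.58: |R|=0.0319
R=−1: 1+3/5x = −1+2/5x ⇒ -1/5x=2 ⇒ x=2/(-1/5)=-10.0000
Confirm numerically:
  x=-8.033: |R|=0.90663 <1
  x=-6.513: |R|=0.80656 <1
  x=-4.795: |R|=0.64325 <1
  x=-4.635: |R|=0.62404 <1
  x=-10.499: |R|=1.01919 >1
  x=-10.087: |R|=1.00346 >1
So |R|<1 on (-10.0000, 0).

z* = -10.0000.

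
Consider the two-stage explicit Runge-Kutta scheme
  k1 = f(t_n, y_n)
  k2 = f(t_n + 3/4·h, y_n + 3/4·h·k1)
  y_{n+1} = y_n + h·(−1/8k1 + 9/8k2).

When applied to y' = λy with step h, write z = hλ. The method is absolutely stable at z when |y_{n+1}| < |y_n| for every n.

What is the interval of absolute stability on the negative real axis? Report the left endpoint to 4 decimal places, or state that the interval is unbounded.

Set f=λy, z=hλ:
  k1=λy_n ⇒ h·k1=z·y_n;  k2=λ(1+3/4z)y_n ⇒ h·k2=z(1+3/4z)y_n
  y_{n+1}/y_n = 1 − 1/8z + 9/8z(1+3/4z) = 1 + z + 27/32z²
  ⇒ R(z) = 1 + z + 27/32z².

Find x<0 with |R(x)|<1.
x=-1.12: |R|=0.9384
R=1: x+27/32x²=0 ⇒ x=−32/27=-1.1852; min R=1−1/(4·27/32)=0.7037>−1
Confirm numerically:
  x=-1.110: |R|=0.92958 <1
  x=-1.055: |R|=0.88411 <1
  x=-0.872: |R|=0.76957 <1
  x=-0.608: |R|=0.70390 <1
  x=-1.700: |R|=1.73844 >1
  x=-1.465: |R|=1.34588 >1
So |R|<1 on (-1.1852, 0).

(-1.1852, 0).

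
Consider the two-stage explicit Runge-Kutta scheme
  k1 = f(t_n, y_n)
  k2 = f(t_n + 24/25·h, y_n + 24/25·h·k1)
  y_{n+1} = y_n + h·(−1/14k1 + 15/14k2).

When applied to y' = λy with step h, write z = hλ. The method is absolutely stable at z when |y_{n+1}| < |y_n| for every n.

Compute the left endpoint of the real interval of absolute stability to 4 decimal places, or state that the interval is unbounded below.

Set f=λy, z=hλ:
  k1=λy_n ⇒ h·k1=z·y_n;  k2=λ(1+24/25z)y_n ⇒ h·k2=z(1+24/25z)y_n
  y_{n+1}/y_n = 1 − 1/14z + 15/14z(1+24/25z) = 1 + z + 36/35z²
  ⇒ R(z) = 1 + z + 36/35z².

Boundary: |R(x)|=1, x<0.
x=-1.75: |R|=2.4000
R=1: x+36/35x²=0 ⇒ x=−35/36=-0.9722; min R=1−1/(4·36/35)=0.7569>−1
Confirm numerically:
  x=-0.922: |R|=0.95237 <1
  x=-0.809: |R|=0.86418 <1
  x=-0.656: |R|=0.78663 <1
  x=-1.440: |R|=1.69285 >1
  x=-1.115: |R|=1.16375 >1
So |R|<1 on (-0.9722, 0).

z* = -0.9722.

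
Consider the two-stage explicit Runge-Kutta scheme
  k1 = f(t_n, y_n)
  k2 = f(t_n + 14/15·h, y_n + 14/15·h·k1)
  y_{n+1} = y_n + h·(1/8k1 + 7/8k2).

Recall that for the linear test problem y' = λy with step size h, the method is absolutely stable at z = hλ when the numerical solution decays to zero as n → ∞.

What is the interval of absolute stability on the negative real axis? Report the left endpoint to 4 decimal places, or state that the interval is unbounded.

Test eqn y'=λy, z=hλ:
  k1=λy_n ⇒ h·k1=z·y_n;  k2=λ(1+14/15z)y_n ⇒ h·k2=z(1+14/15z)y_n
  y_{n+1}/y_n = 1 + 1/8z + 7/8z(1+14/15z) = 1 + z + 49/60z²
  Hence R(z) = 1 + z + 49/60z².

Find x<0 with |R(x)|<1.
x=-0.37: |R|=0.7418
R=1: x+49/60x²=0 ⇒ x=−60/49=-1.2245; min R=1−1/(4·49/60)=0.6939>−1
Confirm numerically:
  x=-1.132: |R|=0.91450 <1
  x=-1.085: |R|=0.87640 <1
  x=-0.860: |R|=0.74401 <1
  x=-0.820: |R|=0.72913 <1
  x=-1.635: |R|=1.54813 >1
  x=-1.628: |R|=1.53648 >1
  x=-1.494: |R|=1.32883 >1
So |R|<1 on (-1.2245, 0).

(-1.2245, 0).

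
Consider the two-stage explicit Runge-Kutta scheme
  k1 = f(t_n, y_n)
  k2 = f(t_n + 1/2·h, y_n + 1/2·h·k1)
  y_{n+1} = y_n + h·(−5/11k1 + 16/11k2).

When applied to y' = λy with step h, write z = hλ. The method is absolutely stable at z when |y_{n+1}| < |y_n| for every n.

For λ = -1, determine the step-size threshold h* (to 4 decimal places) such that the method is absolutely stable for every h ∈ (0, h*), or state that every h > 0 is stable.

On y'=λy, z=hλ:
  k1=λy_n ⇒ h·k1=z·y_n;  k2=λ(1+1/2z)y_n ⇒ h·k2=z(1+1/2z)y_n
  y_{n+1}/y_n = 1 − 5/11z + 16/11z(1+1/2z) = 1 + z + 8/11z²
  so R(z) = 1 + z + 8/11z².

Find x<0 with |R(x)|<1.
x=-0.49: |R|=0.6846
R=1: x+8/11x²=0 ⇒ x=−11/8=-1.3750; min R=1−1/(4·8/11)=0.6562>−1
Confirm numerically:
  x=-1.318: |R|=0.94536 <1
  x=-1.212: |R|=0.85632 <1
  x=-0.646: |R|=0.65750 <1
  x=-0.626: |R|=0.65900 <1
  x=-1.616: |R|=1.28324 >1
  x=-1.532: |R|=1.17493 >1
  x=-1.512: |R|=1.15065 >1
Interval (-1.3750, 0).

(-1.3750,0); λ=-1 ⇒ h* = (11/8)/1 = 1.3750.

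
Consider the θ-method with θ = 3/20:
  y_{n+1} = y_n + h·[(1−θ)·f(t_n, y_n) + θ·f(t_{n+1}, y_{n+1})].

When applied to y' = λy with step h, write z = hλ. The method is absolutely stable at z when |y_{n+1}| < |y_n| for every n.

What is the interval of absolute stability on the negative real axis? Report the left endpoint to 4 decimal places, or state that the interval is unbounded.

With y'=λy (z=hλ):
  y_{n+1} = y_n + z·[17/20·y_n + 3/20·y_{n+1}] ⇒ (1 − 3/20z)y_{n+1} = (1 + 17/20z)y_n
  ⇒ R(z) = (1 + 17/20z)/(1 − 3/20z).

Need |R(x)|<1, x<0.
x=-1.02: |R|=0.1154
R=−1: 1+17/20x = −1+3/20x ⇒ -7/10x=2 ⇒ x=2/(-7/10)=-2.8571
Confirm numerically:
  x=-2.823: |R|=0.98321 <1
  x=-2.422: |R|=0.77657 <1
  x=-1.289: |R|=0.08015 <1
  x=-3.439: |R|=1.26869 >1
  x=-3.249: |R|=1.18442 >1
Interval (-2.8571, 0).

z∈(-2.8571,0).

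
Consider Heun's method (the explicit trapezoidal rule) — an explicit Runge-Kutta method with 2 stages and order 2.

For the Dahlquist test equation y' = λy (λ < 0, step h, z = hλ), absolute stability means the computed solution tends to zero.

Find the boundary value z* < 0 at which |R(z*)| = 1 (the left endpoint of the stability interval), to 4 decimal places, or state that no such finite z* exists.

Test eqn y'=λy, z=hλ:
  order 2, 2-stage ⇒ R(z)=1+z+z^2/2
  (e.g. R(-1.71)=0.75205, |R|=0.75205)

Boundary: |R(x)|=1, x<0.
x=-1.71: |R|=0.7520
|R(-2.07)|=1.0724 |R(-1.56)|=0.6568 |R(-1.32)|=0.5512
Bisect:
  x_lo=-2.8471 |R|=2.2059  x_hi=-0.1050 |R|=0.9005
  mid=-1.47607 |R|=0.61332 →hi
  mid=-2.16158 |R|=1.17464 →lo
  mid=-1.81883 |R|=0.83524 →hi
  mid=-1.99020 |R|=0.99025 →hi
  mid=-2.07589 |R|=1.07877 →lo
  mid=-2.03305 |R|=1.03359 →lo
  mid=-2.01163 |R|=1.01169 →lo
  mid=-2.00091 |R|=1.00092 →lo
  mid=-1.99556 |R|=0.99557 →hi
  mid=-1.99824 |R|=0.99824 →hi
  ...
  [-2.00008,-1.99991] ⇒ x*=-2.0000
Interval (-2.0000, 0).

left endpoint -2.0000.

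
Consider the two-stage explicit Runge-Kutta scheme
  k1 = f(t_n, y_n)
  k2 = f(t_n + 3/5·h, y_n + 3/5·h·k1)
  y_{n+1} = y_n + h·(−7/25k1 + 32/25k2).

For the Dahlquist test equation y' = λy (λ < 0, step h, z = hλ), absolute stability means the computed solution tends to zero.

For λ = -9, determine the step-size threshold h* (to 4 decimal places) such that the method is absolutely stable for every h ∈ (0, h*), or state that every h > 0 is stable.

Test eqn y'=λy, z=hλ:
  k1=λy_n ⇒ h·k1=z·y_n;  k2=λ(1+3/5z)y_n ⇒ h·k2=z(1+3/5z)y_n
  y_{n+1}/y_n = 1 − 7/25z + 32/25z(1+3/5z) = 1 + z + 96/125z²
  so R(z) = 1 + z + 96/125z².

Boundary: |R(x)|=1, x<0.
x=-1.28: |R|=0.9783
R=1: x+96/125x²=0 ⇒ x=−125/96=-1.3021; min R=1−1/(4·96/125)=0.6745>−1
Confirm numerically:
  x=-1.021: |R|=0.77959 <1
  x=-0.991: |R|=0.76324 <1
  x=-0.667: |R|=0.67467 <1
  x=-0.572: |R|=0.67928 <1
  x=-1.672: |R|=1.47501 >1
  x=-1.352: |R|=1.05183 >1
So |R|<1 on (-1.3021, 0).

(-1.3021,0); λ=-9 ⇒ h* = (125/96)/9 = 0.1447.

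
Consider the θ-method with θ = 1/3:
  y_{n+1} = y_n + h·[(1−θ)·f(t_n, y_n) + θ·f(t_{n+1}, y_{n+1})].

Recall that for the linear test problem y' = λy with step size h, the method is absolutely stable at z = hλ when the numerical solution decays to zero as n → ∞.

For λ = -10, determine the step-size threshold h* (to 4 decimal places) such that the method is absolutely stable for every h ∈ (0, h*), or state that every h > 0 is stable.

(-6.0000,0); λ=-10 ⇒ h* = (6)/10 = 0.6000.

With y'=λy (z=hλ):
  y_{n+1} = y_n + z·[2/3·y_n + 1/3·y_{n+1}] ⇒ (1 − 1/3z)y_{n+1} = (1 + 2/3z)y_n
  Hence R(z) = (1 + 2/3z)/(1 − 1/3z).

Find x<0 with |R(x)|<1.
x=-1.76: |R|=0.1092
R=−1: 1+2/3x = −1+1/3x ⇒ -1/3x=2 ⇒ x=2/(-1/3)=-6.0000
Confirm numerically:
  x=-5.775: |R|=0.97436 <1
  x=-3.383: |R|=0.59000 <1
  x=-2.903: |R|=0.47535 <1
  x=-6.077: |R|=1.00848 >1
  x=-6.057: |R|=1.00629 >1
Interval (-6.0000, 0).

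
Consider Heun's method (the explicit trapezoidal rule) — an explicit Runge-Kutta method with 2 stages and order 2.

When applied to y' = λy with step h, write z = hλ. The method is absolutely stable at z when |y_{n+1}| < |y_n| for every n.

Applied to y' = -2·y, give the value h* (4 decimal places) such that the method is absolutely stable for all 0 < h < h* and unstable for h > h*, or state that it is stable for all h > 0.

With y'=λy (z=hλ):
  order 2, 2-stage ⇒ R(z)=1+z+z^2/2
  (e.g. R(-1.66)=0.71780, |R|=0.71780)

Boundary: |R(x)|=1, x<0.
x=-1.66: |R|=0.7178
|R(-2.35)|=1.4113 |R(-2.33)|=1.3845 |R(-1.19)|=0.5181
Bisect:
  x_lo=-2.3436 |R|=1.4027  x_hi=-0.3079 |R|=0.7395
  mid=-1.32577 |R|=0.55306 →hi
  mid=-1.83470 |R|=0.84836 →hi
  mid=-2.08917 |R|=1.09315 →lo
  mid=-1.96194 |R|=0.96266 →hi
  mid=-2.02555 |R|=1.02588 →lo
  mid=-1.99375 |R|=0.99376 →hi
  mid=-2.00965 |R|=1.00970 →lo
  mid=-2.00170 |R|=1.00170 →lo
  mid=-1.99772 |R|=0.99772 →hi
  ...
  [-2.00008,-1.99996] ⇒ x*=-2.0000
Interval (-2.0000, 0).

(-2.0000,0); λ=-2 ⇒ h* = 1.0000.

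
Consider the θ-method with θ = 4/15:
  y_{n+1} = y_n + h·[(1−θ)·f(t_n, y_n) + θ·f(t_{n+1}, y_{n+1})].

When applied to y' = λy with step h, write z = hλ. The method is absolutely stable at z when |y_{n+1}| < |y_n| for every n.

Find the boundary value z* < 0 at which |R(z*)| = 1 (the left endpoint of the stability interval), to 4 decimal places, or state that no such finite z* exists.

On y'=λy, z=hλ:
  y_{n+1} = y_n + z·[11/15·y_n + 4/15·y_{n+1}] ⇒ (1 − 4/15z)y_{n+1} = (1 + 11/15z)y_n
  so R(z) = (1 + 11/15z)/(1 − 4/15z).

Boundary: |R(x)|=1, x<0.
x=-1.11: |R|=0.1435
R=−1: 1+11/15x = −1+4/15x ⇒ -7/15x=2 ⇒ x=2/(-7/15)=-4.2857
Confirm numerically:
  x=-3.526: |R|=0.81728 <1
  x=-2.739: |R|=0.58287 <1
  x=-2.280: |R|=0.41791 <1
  x=-2.278: |R|=0.41714 <1
  x=-4.540: |R|=1.05368 >1
  x=-4.333: |R|=1.01024 >1
Interval (-4.2857, 0).

left endpoint -4.2857.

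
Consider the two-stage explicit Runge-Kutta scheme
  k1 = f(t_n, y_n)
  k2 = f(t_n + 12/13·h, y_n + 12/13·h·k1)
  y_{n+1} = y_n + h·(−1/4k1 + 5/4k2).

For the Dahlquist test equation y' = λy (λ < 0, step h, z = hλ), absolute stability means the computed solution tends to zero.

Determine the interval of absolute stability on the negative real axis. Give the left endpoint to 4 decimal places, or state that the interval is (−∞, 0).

Set f=λy, z=hλ:
  k1=λy_n ⇒ h·k1=z·y_n;  k2=λ(1+12/13z)y_n ⇒ h·k2=z(1+12/13z)y_n
  y_{n+1}/y_n = 1 − 1/4z + 5/4z(1+12/13z) = 1 + z + 15/13z²
  R(z) = 1 + z + 15/13z².

Need |R(x)|<1, x<0.
x=-0.32: |R|=0.7982
R=1: x+15/13x²=0 ⇒ x=−13/15=-0.8667; min R=1−1/(4·15/13)=0.7833>−1
Confirm numerically:
  x=-0.695: |R|=0.86234 <1
  x=-0.612: |R|=0.82017 <1
  x=-0.363: |R|=0.78904 <1
  x=-0.356: |R|=0.79023 <1
  x=-1.392: |R|=1.84377 >1
  x=-1.352: |R|=1.75712 >1
  x=-0.986: |R|=1.13576 >1
So |R|<1 on (-0.8667, 0).

z∈(-0.8667,0).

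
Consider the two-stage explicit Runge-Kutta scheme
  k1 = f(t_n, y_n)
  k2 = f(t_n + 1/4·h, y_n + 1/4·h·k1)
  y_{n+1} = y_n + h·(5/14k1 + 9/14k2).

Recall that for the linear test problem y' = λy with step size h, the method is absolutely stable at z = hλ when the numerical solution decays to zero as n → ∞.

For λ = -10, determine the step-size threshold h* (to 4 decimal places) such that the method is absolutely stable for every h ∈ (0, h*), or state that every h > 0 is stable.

Test eqn y'=λy, z=hλ:
  k1=λy_n ⇒ h·k1=z·y_n;  k2=λ(1+1/4z)y_n ⇒ h·k2=z(1+1/4z)y_n
  y_{n+1}/y_n = 1 + 5/14z + 9/14z(1+1/4z) = 1 + z + 9/56z²
  Hence R(z) = 1 + z + 9/56z².

Solve |R(x)|<1 on ℝ⁻.
x=-1.18: |R|=0.0438
R=1: x+9/56x²=0 ⇒ x=−56/9=-6.2222; min R=1−1/(4·9/56)=-0.5556>−1
Confirm numerically:
  x=-5.923: |R|=0.71517 <1
  x=-4.895: |R|=0.04412 <1
  x=-4.693: |R|=0.15339 <1
  x=-6.412: |R|=1.19557 >1
  x=-6.363: |R|=1.14396 >1
  x=-6.289: |R|=1.06749 >1
So |R|<1 on (-6.2222, 0).

(-6.2222,0); λ=-10 ⇒ h* = (56/9)/10 = 0.6222.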